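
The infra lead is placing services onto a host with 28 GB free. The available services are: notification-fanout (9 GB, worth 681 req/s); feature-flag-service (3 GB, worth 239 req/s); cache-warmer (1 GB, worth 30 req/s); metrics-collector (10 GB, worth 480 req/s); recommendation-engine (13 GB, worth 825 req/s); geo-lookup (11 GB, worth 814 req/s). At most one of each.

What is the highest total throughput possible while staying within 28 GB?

Filling by ratio: notification-fanout + feature-flag-service + cache-warmer + geo-lookup for 1764, with 4 GB left unused.
Replace notification-fanout with recommendation-engine: the trade gains 144 net, giving 1908 at 28 GB.
No other feasible combination exceeds 1908.

1908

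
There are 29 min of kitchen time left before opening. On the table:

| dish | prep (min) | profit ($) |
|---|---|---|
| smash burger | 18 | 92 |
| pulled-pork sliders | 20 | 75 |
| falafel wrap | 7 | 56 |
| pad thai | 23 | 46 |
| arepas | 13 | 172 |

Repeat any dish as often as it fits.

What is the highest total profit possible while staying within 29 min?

344

The ratio ordering already packs tightly: 2×arepas, 26 min, 344.
The spare 3 min is too small for any remaining dish, and no exchange beats 344.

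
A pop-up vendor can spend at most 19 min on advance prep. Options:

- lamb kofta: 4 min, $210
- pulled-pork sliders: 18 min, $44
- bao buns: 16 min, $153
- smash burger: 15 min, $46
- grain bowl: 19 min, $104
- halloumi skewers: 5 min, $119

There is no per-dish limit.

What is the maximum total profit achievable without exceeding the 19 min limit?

840

Best packing: 4×lamb kofta — 16 min, 840 total.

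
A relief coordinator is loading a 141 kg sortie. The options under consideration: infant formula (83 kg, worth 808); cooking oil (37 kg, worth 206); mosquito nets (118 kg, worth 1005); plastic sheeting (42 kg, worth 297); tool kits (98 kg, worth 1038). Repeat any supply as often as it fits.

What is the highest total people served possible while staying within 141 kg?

1335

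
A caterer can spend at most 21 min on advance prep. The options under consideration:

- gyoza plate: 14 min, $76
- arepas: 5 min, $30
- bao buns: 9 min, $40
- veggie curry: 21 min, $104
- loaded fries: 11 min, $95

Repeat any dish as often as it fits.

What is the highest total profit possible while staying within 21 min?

155

Taking 2×arepas + loaded fries: 21 min used, 155 in profit.
Every other selection either busts 21 min or fails to beat 155.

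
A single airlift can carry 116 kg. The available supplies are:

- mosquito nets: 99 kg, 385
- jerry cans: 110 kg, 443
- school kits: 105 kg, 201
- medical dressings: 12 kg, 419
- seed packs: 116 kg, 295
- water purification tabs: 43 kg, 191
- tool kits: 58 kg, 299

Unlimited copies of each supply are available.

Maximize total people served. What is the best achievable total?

3771

Ranking by ratio (people served/kg): medical dressings 34.92, tool kits 5.16, water purification tabs 4.44, jerry cans 4.03.
9×medical dressings uses 108 of the 116 kg and totals 3771.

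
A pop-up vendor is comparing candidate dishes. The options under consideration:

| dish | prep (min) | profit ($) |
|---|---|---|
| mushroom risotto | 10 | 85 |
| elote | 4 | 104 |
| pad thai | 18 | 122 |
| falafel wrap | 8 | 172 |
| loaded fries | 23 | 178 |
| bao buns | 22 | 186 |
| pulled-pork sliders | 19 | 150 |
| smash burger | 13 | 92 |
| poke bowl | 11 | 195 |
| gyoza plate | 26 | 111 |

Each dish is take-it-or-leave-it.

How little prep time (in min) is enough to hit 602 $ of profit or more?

42

Look for the lowest-prep combination reaching 602.
elote + falafel wrap + pulled-pork sliders + poke bowl: 621 profit at 42 min.
Below 42 min the best achievable stays under 602.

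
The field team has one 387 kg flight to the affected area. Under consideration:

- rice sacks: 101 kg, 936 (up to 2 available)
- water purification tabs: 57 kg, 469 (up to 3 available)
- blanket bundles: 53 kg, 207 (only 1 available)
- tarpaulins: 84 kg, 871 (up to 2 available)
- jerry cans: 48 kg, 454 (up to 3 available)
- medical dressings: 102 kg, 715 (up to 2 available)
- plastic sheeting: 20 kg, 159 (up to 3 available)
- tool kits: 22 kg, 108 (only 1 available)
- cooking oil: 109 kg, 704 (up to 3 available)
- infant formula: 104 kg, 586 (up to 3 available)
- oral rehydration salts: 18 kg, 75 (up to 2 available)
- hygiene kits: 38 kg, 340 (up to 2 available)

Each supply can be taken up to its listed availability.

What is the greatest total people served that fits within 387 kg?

3745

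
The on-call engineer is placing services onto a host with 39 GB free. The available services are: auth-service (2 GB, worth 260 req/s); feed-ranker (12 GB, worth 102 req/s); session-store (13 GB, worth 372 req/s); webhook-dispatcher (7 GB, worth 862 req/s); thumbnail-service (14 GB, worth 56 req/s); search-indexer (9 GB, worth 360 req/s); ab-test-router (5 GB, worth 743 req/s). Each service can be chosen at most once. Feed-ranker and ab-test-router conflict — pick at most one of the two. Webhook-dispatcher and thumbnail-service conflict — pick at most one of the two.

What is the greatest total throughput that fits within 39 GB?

2597

Auth-service + session-store + webhook-dispatcher + search-indexer + ab-test-router uses 36 of the 39 GB and totals 2597.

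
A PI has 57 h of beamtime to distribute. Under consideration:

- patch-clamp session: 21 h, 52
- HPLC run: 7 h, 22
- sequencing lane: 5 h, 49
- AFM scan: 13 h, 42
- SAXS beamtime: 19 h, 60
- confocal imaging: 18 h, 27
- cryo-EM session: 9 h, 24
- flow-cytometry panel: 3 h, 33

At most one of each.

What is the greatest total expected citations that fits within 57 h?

230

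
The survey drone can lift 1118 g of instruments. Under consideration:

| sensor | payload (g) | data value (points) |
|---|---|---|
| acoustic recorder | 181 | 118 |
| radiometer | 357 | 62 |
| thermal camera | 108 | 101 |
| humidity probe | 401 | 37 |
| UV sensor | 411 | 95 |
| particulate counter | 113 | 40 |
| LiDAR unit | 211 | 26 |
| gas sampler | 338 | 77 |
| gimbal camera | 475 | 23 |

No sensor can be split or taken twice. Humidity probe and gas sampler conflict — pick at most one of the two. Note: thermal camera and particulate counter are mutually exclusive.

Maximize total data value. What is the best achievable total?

Ranking by ratio (data value/g): thermal camera 0.94, acoustic recorder 0.65, particulate counter 0.35.
Best packing: acoustic recorder + thermal camera + UV sensor + gas sampler — 1038 g, 391 total.
Next best is acoustic recorder + radiometer + thermal camera + UV sensor at 376 (1057 g) — short by 15.

391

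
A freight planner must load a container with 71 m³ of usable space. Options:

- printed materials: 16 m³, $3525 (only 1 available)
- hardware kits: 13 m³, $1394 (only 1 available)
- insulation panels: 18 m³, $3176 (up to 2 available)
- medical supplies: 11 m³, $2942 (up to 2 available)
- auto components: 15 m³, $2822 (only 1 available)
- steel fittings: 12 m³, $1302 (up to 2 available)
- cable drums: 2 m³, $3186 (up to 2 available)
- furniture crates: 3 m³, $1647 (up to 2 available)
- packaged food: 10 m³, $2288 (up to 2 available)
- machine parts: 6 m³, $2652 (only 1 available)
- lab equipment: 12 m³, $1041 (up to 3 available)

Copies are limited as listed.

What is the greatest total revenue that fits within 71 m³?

The ratio heuristic lands on 2×medical supplies + steel fittings + 2×cable drums + 2×furniture crates + 2×packaged food + machine parts (24080) but leaves 1 m³ idle.
The 15 m³ tied up in steel fittings and furniture crates is better spent on printed materials — total rises to 24656 (71 m³).
Every other selection either busts 71 m³ or exceeds an availability limit or fails to beat 24656.

24656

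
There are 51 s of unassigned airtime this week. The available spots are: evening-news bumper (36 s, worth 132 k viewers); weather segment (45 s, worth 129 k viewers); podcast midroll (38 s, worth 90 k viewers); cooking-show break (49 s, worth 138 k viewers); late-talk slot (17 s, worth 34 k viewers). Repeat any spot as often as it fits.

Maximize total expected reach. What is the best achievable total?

138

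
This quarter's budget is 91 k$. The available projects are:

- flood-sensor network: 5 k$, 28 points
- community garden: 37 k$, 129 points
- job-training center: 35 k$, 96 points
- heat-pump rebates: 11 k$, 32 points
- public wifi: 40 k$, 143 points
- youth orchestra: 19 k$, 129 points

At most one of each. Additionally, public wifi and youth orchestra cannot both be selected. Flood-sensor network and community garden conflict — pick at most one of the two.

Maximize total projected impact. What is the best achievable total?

354

Density check — youth orchestra 6.79, flood-sensor network 5.60, public wifi 3.58 are the best per k$.
Taking community garden + job-training center + youth orchestra: 91 k$ used, 354 in projected impact.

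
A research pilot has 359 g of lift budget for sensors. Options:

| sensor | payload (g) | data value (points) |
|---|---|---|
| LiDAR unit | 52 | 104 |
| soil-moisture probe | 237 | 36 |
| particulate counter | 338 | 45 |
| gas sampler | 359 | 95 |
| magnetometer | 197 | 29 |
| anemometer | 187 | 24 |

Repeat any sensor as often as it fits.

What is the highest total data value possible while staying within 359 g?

624

Taking 6×LiDAR unit: 312 g used, 624 in data value.
The spare 47 g is too small for any remaining sensor, and no exchange beats 624.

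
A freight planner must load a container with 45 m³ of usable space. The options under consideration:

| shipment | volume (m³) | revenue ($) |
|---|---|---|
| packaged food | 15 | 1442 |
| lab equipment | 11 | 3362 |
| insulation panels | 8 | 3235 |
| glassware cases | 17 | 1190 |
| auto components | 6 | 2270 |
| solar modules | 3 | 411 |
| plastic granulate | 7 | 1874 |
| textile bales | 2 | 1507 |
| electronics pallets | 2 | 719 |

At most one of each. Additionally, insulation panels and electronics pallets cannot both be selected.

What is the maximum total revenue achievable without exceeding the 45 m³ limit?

12659

Best packing: lab equipment + insulation panels + auto components + solar modules + plastic granulate + textile bales — 37 m³, 12659 total.
An exhaustive check of the 512 subsets confirms 12659.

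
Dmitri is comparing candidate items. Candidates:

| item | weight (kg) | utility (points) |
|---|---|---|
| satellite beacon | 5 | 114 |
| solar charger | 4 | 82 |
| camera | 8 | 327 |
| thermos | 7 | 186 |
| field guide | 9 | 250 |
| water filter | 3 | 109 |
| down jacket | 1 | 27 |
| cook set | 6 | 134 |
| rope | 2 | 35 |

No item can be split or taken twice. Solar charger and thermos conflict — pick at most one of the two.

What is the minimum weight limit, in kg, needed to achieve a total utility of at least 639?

Minimise kg subject to total utility ≥ 639.
camera + thermos + water filter + down jacket: 649 utility at 19 kg.
No combination under 19 kg hits 639.

19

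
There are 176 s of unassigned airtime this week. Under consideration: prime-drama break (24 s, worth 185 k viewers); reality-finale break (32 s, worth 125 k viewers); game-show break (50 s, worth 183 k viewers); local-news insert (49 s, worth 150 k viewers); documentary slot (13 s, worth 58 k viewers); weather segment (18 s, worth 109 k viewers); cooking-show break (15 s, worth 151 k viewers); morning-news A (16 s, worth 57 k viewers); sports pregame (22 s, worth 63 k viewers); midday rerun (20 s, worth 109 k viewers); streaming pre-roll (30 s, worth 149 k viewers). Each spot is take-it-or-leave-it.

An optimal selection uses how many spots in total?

8

Best achievable expected reach is 949.
One optimal bundle: prime-drama break + reality-finale break + documentary slot + weather segment + cooking-show break + sports pregame + midday rerun + streaming pre-roll (174 s).
All optima have 8 spots.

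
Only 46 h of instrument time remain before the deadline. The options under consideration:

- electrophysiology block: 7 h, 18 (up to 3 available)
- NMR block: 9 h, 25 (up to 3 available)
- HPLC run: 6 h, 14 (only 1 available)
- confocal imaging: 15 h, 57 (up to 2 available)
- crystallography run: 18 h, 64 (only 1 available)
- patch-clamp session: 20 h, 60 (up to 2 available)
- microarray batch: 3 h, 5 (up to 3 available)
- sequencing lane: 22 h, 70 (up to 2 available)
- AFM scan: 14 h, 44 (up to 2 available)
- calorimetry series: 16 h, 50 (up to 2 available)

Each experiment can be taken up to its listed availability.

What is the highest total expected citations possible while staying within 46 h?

164

Filling by ratio: 2×confocal imaging + AFM scan for 158, with 2 h left unused.
Dropping AFM scan frees 14 h; slotting in calorimetry series (16 h) lifts the total to 164 at 46 h.
Every other selection either busts 46 h or exceeds an availability limit or fails to beat 164.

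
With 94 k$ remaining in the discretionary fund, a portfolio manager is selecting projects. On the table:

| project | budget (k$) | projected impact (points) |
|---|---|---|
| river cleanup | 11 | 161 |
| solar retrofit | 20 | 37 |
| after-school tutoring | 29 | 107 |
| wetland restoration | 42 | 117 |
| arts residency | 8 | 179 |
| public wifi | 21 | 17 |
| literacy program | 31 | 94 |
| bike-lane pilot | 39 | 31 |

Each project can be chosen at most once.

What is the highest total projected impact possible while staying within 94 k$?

564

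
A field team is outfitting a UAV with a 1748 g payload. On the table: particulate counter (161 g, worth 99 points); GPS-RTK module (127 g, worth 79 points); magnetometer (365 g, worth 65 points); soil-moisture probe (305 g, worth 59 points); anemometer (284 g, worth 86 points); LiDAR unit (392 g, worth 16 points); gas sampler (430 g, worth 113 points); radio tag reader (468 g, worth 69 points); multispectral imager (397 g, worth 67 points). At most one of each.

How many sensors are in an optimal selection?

6

Best achievable data value is 503.
One optimal bundle: particulate counter + GPS-RTK module + soil-moisture probe + anemometer + gas sampler + multispectral imager (1704 g).
All optima have 6 sensors.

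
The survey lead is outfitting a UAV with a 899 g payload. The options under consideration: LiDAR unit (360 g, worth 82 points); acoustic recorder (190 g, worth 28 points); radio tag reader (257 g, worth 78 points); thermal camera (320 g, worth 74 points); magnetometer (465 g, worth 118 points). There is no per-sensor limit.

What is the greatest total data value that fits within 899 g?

238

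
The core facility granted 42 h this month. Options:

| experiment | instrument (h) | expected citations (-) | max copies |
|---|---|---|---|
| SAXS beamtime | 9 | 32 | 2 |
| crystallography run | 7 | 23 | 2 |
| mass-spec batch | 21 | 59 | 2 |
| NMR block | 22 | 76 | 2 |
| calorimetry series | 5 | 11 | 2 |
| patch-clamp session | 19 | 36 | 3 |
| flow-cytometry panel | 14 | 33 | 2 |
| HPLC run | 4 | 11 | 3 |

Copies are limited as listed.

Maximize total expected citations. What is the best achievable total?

142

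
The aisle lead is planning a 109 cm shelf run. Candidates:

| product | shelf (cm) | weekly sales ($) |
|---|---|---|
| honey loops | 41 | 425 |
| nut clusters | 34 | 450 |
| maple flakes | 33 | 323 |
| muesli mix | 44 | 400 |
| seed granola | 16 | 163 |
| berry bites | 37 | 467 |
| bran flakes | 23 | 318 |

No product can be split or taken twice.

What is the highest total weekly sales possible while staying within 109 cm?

Greedy by ratio would take nut clusters + berry bites + bran flakes: 94 cm used, total 1235.
Dropping nut clusters frees 34 cm; slotting in maple flakes + seed granola (49 cm) lifts the total to 1271 at 109 cm.
That's the maximum — no swap from here does better than 1271.

1271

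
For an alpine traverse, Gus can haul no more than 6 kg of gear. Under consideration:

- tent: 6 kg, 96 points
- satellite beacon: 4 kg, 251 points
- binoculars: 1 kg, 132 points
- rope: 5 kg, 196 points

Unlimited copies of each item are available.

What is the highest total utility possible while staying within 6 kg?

792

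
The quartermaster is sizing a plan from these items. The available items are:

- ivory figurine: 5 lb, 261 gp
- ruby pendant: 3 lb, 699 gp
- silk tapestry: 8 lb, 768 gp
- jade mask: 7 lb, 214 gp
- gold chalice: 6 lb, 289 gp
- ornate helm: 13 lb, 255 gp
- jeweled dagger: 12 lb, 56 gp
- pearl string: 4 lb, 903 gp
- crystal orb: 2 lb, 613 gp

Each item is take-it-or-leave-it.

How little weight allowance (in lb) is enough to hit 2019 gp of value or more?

Look for the lowest-weight combination reaching 2019.
ruby pendant + pearl string + crystal orb: 2215 value at 9 lb.
Below 9 lb the best achievable stays under 2019.

9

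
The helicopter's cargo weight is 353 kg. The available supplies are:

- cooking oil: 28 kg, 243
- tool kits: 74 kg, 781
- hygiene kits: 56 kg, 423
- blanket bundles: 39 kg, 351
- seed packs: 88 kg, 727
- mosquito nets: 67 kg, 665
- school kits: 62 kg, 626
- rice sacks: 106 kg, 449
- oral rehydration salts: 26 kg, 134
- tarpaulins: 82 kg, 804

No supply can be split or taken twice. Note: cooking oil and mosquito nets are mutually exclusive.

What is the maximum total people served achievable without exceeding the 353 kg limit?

Density check — tool kits 10.55, school kits 10.10, mosquito nets 9.93, tarpaulins 9.80 are the best per kg.
Taking tool kits + blanket bundles + mosquito nets + school kits + oral rehydration salts + tarpaulins: 350 kg used, 3361 in people served.

3361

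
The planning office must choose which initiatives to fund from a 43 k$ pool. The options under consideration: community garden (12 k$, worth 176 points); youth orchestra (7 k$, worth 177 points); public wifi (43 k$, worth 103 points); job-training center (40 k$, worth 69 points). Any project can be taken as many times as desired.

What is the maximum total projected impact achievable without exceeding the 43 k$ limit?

The ratio ordering already packs tightly: 6×youth orchestra, 42 k$, 1062.
That's the maximum — no swap from here does better than 1062.

1062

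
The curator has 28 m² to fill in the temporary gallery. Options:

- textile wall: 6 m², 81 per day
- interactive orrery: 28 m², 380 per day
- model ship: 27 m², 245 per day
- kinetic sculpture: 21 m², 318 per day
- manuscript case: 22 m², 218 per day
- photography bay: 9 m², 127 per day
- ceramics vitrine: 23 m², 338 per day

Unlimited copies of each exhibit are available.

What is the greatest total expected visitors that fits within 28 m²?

Textile wall + kinetic sculpture uses 27 of the 28 m² and totals 399.

399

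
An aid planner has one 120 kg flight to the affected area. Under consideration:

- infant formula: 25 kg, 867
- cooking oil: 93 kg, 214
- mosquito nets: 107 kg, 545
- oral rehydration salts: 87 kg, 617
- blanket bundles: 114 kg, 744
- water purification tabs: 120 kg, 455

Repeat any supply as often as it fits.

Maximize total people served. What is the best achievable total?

3468

Ranking by ratio (people served/kg): infant formula 34.68, oral rehydration salts 7.09, blanket bundles 6.53, mosquito nets 5.09.
The ratio ordering already packs tightly: 4×infant formula, 100 kg, 3468.
That's the maximum — no swap from here does better than 3468.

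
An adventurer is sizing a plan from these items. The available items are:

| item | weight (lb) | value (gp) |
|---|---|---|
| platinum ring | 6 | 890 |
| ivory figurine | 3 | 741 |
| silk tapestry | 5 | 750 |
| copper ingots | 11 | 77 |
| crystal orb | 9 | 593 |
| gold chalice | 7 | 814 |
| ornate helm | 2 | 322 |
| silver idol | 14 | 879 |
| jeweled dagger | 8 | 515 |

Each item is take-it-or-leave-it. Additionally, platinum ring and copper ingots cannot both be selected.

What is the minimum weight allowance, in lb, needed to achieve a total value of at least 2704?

18

Need the lightest bundle worth ≥ 2704.
platinum ring + ivory figurine + gold chalice + ornate helm reaches 2767 using 18 lb.
No combination under 18 lb hits 2704.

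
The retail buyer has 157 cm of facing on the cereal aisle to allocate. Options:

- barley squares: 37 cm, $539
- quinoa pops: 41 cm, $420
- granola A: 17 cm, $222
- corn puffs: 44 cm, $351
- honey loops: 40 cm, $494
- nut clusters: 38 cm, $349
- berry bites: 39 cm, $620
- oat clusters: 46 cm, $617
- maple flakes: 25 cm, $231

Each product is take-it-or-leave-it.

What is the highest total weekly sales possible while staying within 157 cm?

2073

Greedy by ratio would take barley squares + granola A + berry bites + oat clusters: 139 cm used, total 1998.
Dropping granola A and oat clusters frees 63 cm; slotting in quinoa pops + honey loops (81 cm) lifts the total to 2073 at 157 cm.
Every other selection either busts 157 cm or fails to beat 2073.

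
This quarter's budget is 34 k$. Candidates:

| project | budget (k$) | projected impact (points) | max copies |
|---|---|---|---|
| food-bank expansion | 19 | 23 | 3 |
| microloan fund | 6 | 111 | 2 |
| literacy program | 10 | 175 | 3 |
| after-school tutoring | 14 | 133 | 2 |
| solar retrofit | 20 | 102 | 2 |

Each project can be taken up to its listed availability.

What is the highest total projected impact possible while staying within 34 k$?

Ranking by ratio (projected impact/k$): microloan fund 18.50, literacy program 17.50, after-school tutoring 9.50.
2×microloan fund + 2×literacy program uses 32 of the 34 k$ and totals 572.
The spare 2 k$ is too small for any remaining project, and no exchange beats 572.

572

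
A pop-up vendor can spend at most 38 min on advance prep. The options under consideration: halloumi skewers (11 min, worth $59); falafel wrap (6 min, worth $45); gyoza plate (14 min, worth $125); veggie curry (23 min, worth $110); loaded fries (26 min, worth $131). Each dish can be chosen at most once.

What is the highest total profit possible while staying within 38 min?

Taking the top-ratio dishes first gives halloumi skewers + falafel wrap + gyoza plate for 229 (31 min).
The 17 min tied up in halloumi skewers and falafel wrap is better spent on veggie curry — total rises to 235 (37 min).

235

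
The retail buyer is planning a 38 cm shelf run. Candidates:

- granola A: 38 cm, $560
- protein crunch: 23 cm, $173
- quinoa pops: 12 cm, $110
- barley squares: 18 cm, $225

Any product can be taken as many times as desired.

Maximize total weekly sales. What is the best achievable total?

560

Granola A uses 38 of the 38 cm and totals 560.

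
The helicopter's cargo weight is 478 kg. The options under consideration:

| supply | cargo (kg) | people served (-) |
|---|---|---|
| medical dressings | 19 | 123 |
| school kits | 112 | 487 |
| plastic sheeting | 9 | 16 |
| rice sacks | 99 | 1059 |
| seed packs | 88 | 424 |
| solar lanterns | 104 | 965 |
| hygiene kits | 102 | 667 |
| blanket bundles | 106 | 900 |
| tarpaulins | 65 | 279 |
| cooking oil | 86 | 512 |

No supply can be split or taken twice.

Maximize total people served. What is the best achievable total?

Greedy by ratio would take medical dressings + plastic sheeting + rice sacks + solar lanterns + hygiene kits + blanket bundles: 439 kg used, total 3730.
Replace medical dressings and plastic sheeting with tarpaulins: the trade gains 140 net, giving 3870 at 476 kg.
Next best is plastic sheeting + rice sacks + solar lanterns + blanket bundles + tarpaulins + cooking oil at 3731 (469 kg) — short by 139.

3870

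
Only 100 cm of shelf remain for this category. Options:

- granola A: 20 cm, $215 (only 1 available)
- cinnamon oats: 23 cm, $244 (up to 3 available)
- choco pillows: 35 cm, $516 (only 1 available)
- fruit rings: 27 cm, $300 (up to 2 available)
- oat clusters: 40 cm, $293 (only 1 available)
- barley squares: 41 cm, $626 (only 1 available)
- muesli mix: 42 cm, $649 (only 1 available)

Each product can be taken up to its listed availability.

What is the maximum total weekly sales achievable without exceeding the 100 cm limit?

Density check — muesli mix 15.45, barley squares 15.27, choco pillows 14.74 are the best per cm.
Taking the top-ratio products first gives barley squares + muesli mix for 1275 (83 cm).
Dropping barley squares frees 41 cm; slotting in cinnamon oats + choco pillows (58 cm) lifts the total to 1409 at 100 cm.

1409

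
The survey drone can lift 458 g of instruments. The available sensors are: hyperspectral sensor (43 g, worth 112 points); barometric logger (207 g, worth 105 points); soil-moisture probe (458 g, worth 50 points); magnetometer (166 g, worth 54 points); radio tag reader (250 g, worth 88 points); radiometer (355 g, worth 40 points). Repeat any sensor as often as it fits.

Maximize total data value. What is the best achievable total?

1120

The ratio ordering already packs tightly: 10×hyperspectral sensor, 430 g, 1120.
That's the maximum — no swap from here does better than 1120.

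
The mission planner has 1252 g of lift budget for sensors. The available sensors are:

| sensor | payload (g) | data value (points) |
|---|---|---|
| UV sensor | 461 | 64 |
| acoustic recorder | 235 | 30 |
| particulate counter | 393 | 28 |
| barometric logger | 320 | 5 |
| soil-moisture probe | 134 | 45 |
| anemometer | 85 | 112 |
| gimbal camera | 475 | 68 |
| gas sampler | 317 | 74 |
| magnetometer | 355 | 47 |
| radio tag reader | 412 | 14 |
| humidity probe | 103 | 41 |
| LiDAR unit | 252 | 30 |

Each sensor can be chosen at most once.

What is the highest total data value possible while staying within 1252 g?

349

Taking the top-ratio sensors first gives soil-moisture probe + anemometer + gimbal camera + gas sampler + humidity probe for 340 (1114 g).
The 475 g tied up in gimbal camera is better spent on acoustic recorder + magnetometer — total rises to 349 (1229 g).
An exhaustive check of the 4096 subsets confirms 349.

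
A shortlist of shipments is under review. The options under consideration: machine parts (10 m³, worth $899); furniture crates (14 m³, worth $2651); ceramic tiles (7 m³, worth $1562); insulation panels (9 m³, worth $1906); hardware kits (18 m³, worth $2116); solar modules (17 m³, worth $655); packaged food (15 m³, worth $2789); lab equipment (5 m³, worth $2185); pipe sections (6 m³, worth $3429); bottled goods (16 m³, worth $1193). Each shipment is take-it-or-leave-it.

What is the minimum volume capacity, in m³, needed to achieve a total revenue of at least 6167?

Look for the lowest-volume combination reaching 6167.
Taking ceramic tiles + lab equipment + pipe sections gives 7176 (≥ 6167) for 18 m³.
Any bundle with less than 18 m³ falls short of 6167.

18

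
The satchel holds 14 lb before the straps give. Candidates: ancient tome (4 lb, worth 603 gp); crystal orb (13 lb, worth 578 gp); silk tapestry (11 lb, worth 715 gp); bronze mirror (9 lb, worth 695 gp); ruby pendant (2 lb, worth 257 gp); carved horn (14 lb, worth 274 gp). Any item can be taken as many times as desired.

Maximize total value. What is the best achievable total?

By value per lb: ancient tome 150.75, ruby pendant 128.50, bronze mirror 77.22, silk tapestry 65.00 lead.
3×ancient tome + ruby pendant uses 14 of the 14 lb and totals 2066.
That's the maximum — no swap from here does better than 2066.

2066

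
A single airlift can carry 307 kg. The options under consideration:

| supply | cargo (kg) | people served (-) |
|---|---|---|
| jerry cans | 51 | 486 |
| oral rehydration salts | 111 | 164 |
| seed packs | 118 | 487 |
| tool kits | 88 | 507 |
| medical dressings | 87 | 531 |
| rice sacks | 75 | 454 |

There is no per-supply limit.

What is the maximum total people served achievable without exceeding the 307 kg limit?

Taking 6×jerry cans: 306 kg used, 2916 in people served.

2916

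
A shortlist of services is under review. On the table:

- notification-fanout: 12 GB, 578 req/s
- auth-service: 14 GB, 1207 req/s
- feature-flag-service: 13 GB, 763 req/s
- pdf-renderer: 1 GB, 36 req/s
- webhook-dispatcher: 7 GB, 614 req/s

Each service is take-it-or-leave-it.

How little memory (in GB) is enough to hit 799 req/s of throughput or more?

Need the lightest bundle worth ≥ 799.
auth-service: 1207 throughput at 14 GB.
Any bundle with less than 14 GB falls short of 799.

14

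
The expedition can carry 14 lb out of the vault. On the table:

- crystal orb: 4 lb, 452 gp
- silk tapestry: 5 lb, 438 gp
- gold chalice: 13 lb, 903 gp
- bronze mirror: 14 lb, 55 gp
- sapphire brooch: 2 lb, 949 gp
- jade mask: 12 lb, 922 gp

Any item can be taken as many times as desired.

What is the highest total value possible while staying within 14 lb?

6643

By value per lb: sapphire brooch 474.50, crystal orb 113.00, silk tapestry 87.60 lead.
The ratio ordering already packs tightly: 7×sapphire brooch, 14 lb, 6643.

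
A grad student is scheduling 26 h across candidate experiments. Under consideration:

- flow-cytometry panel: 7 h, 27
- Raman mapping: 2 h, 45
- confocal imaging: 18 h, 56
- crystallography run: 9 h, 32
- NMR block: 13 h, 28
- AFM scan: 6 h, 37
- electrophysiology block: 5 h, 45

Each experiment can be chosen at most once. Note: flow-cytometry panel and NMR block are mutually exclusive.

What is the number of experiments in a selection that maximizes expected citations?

The maximum expected citations within 26 h is 159.
For example Raman mapping + crystallography run + AFM scan + electrophysiology block achieves it, using 22 h.
Every optimal selection uses 4 experiments.

4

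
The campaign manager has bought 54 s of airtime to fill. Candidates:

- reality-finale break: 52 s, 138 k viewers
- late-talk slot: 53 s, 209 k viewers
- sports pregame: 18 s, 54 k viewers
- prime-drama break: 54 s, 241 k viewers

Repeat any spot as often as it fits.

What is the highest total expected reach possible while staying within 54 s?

Density check — prime-drama break 4.46, late-talk slot 3.94, sports pregame 3.00 are the best per s.
Best packing: prime-drama break — 54 s, 241 total.
Every other selection either busts 54 s or fails to beat 241.

241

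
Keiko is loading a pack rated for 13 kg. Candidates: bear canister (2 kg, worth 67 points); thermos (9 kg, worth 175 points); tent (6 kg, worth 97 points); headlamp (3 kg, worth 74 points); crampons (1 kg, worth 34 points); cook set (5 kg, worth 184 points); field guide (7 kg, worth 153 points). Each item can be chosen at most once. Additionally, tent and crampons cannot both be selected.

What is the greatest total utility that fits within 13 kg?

A density-first pass picks bear canister + headlamp + crampons + cook set — 359 at 11 kg.
The 5 kg tied up in bear canister and headlamp is better spent on field guide — total rises to 371 (13 kg).
Next best is bear canister + headlamp + crampons + cook set at 359 (11 kg) — short by 12.

371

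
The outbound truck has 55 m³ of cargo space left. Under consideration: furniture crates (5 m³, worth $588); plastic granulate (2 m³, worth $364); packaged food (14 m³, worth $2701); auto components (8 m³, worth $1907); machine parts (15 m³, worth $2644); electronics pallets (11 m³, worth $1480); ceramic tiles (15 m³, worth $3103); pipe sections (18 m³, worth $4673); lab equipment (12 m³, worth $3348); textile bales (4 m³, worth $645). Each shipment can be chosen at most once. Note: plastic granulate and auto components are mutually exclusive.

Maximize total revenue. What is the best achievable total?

13031

Density check — lab equipment 279.00, pipe sections 259.61, auto components 238.38 are the best per m³.
Auto components + ceramic tiles + pipe sections + lab equipment uses 53 of the 55 m³ and totals 13031.
The closest alternative, packaged food + auto components + pipe sections + lab equipment, reaches only 12629.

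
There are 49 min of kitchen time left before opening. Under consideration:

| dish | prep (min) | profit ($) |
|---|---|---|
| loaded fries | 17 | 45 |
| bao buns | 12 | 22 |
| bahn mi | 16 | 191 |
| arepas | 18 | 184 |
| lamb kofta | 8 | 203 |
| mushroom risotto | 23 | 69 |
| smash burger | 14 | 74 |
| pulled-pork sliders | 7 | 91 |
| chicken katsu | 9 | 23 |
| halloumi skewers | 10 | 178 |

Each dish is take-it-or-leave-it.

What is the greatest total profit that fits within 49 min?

669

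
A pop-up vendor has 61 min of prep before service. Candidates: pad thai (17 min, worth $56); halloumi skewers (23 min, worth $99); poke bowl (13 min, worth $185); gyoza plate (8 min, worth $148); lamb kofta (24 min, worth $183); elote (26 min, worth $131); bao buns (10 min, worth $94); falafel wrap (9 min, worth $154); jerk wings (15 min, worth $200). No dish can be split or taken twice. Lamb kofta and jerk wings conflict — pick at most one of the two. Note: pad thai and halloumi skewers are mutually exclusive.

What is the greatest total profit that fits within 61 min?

Taking poke bowl + gyoza plate + bao buns + falafel wrap + jerk wings: 55 min used, 781 in profit.
The closest alternative, poke bowl + gyoza plate + falafel wrap + jerk wings, reaches only 687.

781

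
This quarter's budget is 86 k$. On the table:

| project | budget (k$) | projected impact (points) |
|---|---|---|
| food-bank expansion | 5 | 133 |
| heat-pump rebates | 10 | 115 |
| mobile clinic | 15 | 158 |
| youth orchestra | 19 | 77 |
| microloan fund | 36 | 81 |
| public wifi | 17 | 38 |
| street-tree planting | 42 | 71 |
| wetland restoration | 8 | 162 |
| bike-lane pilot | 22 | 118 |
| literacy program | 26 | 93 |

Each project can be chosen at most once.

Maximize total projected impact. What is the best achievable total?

779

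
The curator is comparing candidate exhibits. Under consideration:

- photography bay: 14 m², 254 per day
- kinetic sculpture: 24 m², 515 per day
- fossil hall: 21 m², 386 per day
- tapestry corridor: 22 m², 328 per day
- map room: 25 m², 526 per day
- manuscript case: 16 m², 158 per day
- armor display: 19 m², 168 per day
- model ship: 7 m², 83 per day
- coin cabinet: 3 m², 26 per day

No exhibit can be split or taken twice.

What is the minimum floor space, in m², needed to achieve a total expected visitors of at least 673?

38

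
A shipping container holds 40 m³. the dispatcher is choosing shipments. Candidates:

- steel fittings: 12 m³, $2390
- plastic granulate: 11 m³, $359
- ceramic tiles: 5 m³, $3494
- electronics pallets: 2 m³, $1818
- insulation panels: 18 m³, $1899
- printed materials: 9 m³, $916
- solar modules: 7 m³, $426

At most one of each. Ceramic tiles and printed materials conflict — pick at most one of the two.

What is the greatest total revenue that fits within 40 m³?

9601

Density check — electronics pallets 909.00, ceramic tiles 698.80, steel fittings 199.17, insulation panels 105.50 are the best per m³.
Best packing: steel fittings + ceramic tiles + electronics pallets + insulation panels — 37 m³, 9601 total.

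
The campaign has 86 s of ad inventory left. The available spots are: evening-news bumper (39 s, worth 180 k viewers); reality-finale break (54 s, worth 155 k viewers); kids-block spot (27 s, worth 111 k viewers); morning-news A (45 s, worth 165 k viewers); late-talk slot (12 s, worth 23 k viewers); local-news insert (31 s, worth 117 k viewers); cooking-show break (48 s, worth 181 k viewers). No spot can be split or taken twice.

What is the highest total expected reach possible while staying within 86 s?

By expected reach per s: evening-news bumper 4.62, kids-block spot 4.11, local-news insert 3.77 lead.
Greedy by ratio would take evening-news bumper + kids-block spot + late-talk slot: 78 s used, total 314.
Replace kids-block spot and late-talk slot with morning-news A: the trade gains 31 net, giving 345 at 84 s.
The closest alternative, evening-news bumper + late-talk slot + local-news insert, reaches only 320.

345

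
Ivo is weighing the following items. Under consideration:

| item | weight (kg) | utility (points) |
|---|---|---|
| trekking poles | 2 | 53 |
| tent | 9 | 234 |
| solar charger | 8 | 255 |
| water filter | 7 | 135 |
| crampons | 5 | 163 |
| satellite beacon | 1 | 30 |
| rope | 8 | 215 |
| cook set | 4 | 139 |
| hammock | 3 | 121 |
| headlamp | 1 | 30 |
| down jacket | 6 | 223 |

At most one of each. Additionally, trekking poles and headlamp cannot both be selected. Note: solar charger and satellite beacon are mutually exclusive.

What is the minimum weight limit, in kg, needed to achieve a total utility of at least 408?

12

Minimise kg subject to total utility ≥ 408.
crampons + cook set + hammock: 423 utility at 12 kg.
Any bundle with less than 12 kg falls short of 408.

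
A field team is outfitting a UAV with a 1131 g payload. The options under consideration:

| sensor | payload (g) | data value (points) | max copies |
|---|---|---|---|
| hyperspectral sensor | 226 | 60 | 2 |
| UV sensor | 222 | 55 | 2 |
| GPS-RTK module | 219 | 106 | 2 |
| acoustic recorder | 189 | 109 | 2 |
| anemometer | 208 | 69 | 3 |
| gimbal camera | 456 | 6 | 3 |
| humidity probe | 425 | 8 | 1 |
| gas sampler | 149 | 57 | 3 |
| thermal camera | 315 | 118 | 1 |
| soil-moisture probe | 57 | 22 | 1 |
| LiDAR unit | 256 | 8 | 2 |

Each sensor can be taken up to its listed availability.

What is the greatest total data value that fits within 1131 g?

548

Density check — acoustic recorder 0.58, GPS-RTK module 0.48, soil-moisture probe 0.39 are the best per g.
The ratio heuristic lands on 2×GPS-RTK module + 2×acoustic recorder + gas sampler + soil-moisture probe (509) but leaves 109 g idle.
Replace gas sampler and soil-moisture probe with thermal camera: the trade gains 39 net, giving 548 at 1131 g.
Every other selection either busts 1131 g or exceeds an availability limit or fails to beat 548.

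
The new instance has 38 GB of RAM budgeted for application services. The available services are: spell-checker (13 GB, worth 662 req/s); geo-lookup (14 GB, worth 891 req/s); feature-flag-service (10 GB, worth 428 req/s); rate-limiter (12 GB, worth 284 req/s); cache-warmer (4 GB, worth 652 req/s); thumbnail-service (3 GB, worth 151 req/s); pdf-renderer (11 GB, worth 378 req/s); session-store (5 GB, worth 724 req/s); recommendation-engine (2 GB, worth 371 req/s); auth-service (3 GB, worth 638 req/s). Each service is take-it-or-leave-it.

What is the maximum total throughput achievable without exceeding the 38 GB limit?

By throughput per GB: auth-service 212.67, recommendation-engine 185.50, cache-warmer 163.00 lead.
Taking the top-ratio services first gives geo-lookup + cache-warmer + thumbnail-service + session-store + recommendation-engine + auth-service for 3427 (31 GB).
Dropping thumbnail-service frees 3 GB; slotting in feature-flag-service (10 GB) lifts the total to 3704 at 38 GB.
That's the maximum — no swap from here does better than 3704.

3704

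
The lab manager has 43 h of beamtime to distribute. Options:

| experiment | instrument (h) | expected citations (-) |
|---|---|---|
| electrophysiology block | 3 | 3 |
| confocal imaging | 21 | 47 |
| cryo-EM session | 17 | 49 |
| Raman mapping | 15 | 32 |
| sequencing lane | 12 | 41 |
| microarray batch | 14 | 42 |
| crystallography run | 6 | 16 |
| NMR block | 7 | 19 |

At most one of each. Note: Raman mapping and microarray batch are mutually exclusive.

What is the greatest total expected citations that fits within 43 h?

132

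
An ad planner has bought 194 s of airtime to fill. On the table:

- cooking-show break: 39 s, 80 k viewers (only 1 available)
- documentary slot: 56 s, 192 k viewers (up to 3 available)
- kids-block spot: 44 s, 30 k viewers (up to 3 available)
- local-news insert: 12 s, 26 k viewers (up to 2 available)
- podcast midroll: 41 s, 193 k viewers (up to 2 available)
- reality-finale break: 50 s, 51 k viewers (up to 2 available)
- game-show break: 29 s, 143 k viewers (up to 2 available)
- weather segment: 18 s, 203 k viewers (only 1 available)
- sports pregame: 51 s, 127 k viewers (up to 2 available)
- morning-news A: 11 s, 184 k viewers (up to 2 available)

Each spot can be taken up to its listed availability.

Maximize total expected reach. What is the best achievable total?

1269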